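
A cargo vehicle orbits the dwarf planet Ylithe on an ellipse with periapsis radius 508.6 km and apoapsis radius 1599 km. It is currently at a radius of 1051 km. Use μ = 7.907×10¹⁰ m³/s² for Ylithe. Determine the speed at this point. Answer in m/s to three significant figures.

Semi-major axis a = (r_p + r_a)/2 = 1053.8 km = 1.054×10⁶ m.
Vis-viva: v² = μ(2/r − 1/a) = 7.907×10¹⁰ × (1.903×10⁻⁶ − 9.489×10⁻⁷) = 7.543×10⁴ m²/s².
v = 274.7 m/s.

v ≈ 275 m/s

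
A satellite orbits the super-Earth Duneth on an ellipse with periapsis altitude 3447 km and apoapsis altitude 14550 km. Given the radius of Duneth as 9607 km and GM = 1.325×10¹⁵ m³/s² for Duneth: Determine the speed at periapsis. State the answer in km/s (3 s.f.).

v ≈ 11.5 km/s

r_p = 9607 + 3447 = 13054 km = 1.3054×10⁷ m.
r_a = 9607 + 14550 = 24157 km = 2.4157×10⁷ m.
Semi-major axis a = (r_p + r_a)/2 = 18606 km = 1.861×10⁷ m.
Vis-viva: v² = μ(2/r − 1/a) = 1.325×10¹⁵ × (1.532×10⁻⁷ − 5.375×10⁻⁸) = 1.318×10⁸ m²/s².
v = 11480 m/s = 11.48 km/s.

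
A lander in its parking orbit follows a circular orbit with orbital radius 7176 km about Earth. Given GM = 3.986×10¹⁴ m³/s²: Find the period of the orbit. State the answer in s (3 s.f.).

r = 7176 km = 7.176×10⁶ m.
Kepler's third law: T = 2π√(r³/μ) = 2π√((7.176×10⁶)³ / 3.986×10¹⁴).
r³/μ = 9.271×10⁵ s², so T = 2π × 9.628×10² = 6.050×10³ s.

T ≈ 6050 s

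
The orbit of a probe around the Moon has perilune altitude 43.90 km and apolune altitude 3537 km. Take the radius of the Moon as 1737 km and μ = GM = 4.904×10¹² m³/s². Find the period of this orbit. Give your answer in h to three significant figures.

r_p = 1737 + 43.90 = 1780.9 km = 1.7809×10⁶ m.
r_a = 1737 + 3537 = 5274.0 km = 5.2740×10⁶ m.
Semi-major axis a = (r_p + r_a)/2 = (1780.9 + 5274.0)/2 = 3527.4 km = 3.527×10⁶ m.
By Kepler's third law T = 2π√(a³/μ) = 2π × 2.992×10³ = 1.880×10⁴ s.
= 5.221 h.

T ≈ 5.22 h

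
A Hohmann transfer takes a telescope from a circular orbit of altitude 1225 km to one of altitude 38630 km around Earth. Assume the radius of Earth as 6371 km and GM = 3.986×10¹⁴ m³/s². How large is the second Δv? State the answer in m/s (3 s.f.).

r₁ = 6371 + 1225 = 7596.0 km = 7.5960×10⁶ m.
r₂ = 6371 + 38630 = 45001 km = 4.5001×10⁷ m.
Transfer ellipse a_t = (r₁ + r₂)/2 = 2.630×10⁷ m.
At r₁: circular v_c1 = √(μ/r₁) = 7244 m/s; transfer-perigee v_p = √[μ(2/r₁ − 1/a_t)] = 9476 m/s.
At r₂: circular v_c2 = √(μ/r₂) = 2976 m/s; transfer-apogee v_a = √[μ(2/r₂ − 1/a_t)] = 1600 m/s.
Δv₂ = v_c2 − v_a = 1377 m/s.

Δv ≈ 1380 m/s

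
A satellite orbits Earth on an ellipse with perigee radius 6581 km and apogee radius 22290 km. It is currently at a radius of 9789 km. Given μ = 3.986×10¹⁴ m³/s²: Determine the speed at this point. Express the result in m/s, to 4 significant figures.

v ≈ 7337 m/s

Semi-major axis a = (r_p + r_a)/2 = 14436 km = 1.444×10⁷ m.
Vis-viva: v² = μ(2/r − 1/a) = 3.986×10¹⁴ × (2.043×10⁻⁷ − 6.927×10⁻⁸) = 5.383×10⁷ m²/s².
v = 7337 m/s.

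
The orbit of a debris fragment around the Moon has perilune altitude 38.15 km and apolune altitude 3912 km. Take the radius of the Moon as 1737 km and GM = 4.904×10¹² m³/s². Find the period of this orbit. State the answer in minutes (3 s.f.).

r_p = 1737 + 38.15 = 1775.2 km = 1.7752×10⁶ m.
r_a = 1737 + 3912 = 5649.0 km = 5.6490×10⁶ m.
Semi-major axis a = (r_p + r_a)/2 = (1775.2 + 5649.0)/2 = 3712.1 km = 3.712×10⁶ m.
By Kepler's third law T = 2π√(a³/μ) = 2π × 3.230×10³ = 2.029×10⁴ s.
= 338.2 minutes.

T ≈ 338 minutes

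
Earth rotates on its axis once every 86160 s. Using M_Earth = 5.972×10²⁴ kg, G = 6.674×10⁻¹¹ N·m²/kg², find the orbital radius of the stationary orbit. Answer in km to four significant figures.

μ = GM = 6.674×10⁻¹¹ × 5.972×10²⁴ = 3.986×10¹⁴ m³/s².
A synchronous orbit has period T, so by Kepler's third law a = (μT²/4π²)^(1/3).
μT²/4π² = 3.986×10¹⁴ × (8.616×10⁴)² / 39.48 = 7.495×10²² m³.
a = 4.216×10⁷ m = 42162 km.

r_sync ≈ 42160 km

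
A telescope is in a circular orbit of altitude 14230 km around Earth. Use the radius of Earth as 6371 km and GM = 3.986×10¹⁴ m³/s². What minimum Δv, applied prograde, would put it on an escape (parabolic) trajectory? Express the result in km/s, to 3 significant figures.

r = 6371 + 14230 = 20601 km = 2.0601×10⁷ m.
Circular speed v_c = √(μ/r) = 4399 m/s.
Escape speed v_esc = √(2μ/r) = √2 × v_c = 6221 m/s.
Δv = v_esc − v_c = 1822 m/s = 1.822 km/s.

Δv ≈ 1.82 km/s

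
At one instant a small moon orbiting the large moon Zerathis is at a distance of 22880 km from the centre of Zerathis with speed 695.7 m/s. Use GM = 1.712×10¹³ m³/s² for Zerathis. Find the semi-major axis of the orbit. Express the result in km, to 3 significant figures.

a ≈ 16900 km

r = 2.288×10⁷ m.
Vis-viva rearranged: 1/a = 2/r − v²/μ = 8.741×10⁻⁸ − 2.827×10⁻⁸ = 5.914×10⁻⁸ m⁻¹.
a = 1.691×10⁷ m = 16909 km.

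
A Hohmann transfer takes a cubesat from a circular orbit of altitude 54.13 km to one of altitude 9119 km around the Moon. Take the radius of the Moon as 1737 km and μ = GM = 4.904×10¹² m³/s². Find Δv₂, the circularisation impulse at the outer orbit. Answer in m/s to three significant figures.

Δv ≈ 314 m/s

r₁ = 1737 + 54.13 = 1791.1 km = 1.7911×10⁶ m.
r₂ = 1737 + 9119 = 10856 km = 1.0856×10⁷ m.
Transfer ellipse a_t = (r₁ + r₂)/2 = 6.324×10⁶ m.
At r₁: circular v_c1 = √(μ/r₁) = 1655 m/s; transfer-perilune v_p = √[μ(2/r₁ − 1/a_t)] = 2168 m/s.
At r₂: circular v_c2 = √(μ/r₂) = 672.1 m/s; transfer-apolune v_a = √[μ(2/r₂ − 1/a_t)] = 357.7 m/s.
Δv₂ = v_c2 − v_a = 314.4 m/s.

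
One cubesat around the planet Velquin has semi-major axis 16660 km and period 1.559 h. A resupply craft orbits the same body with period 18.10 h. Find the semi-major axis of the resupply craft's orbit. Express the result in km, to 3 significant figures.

Kepler's third law: a³ ∝ T², so a₂ = a₁ (T₂/T₁)^(2/3).
T₂/T₁ = 11.61, (T₂/T₁)^(2/3) = 5.127.
a₂ = 16660 × 5.127 = 85420 km.

a₂ ≈ 85400 km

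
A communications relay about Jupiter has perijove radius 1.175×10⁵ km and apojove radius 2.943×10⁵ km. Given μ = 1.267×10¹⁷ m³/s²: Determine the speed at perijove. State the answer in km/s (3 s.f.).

Semi-major axis a = (r_p + r_a)/2 = 2.0590×10⁵ km = 2.059×10⁸ m.
Vis-viva: v² = μ(2/r − 1/a) = 1.267×10¹⁷ × (1.702×10⁻⁸ − 4.857×10⁻⁹) = 1.541×10⁹ m²/s².
v = 39260 m/s = 39.26 km/s.

v ≈ 39.3 km/s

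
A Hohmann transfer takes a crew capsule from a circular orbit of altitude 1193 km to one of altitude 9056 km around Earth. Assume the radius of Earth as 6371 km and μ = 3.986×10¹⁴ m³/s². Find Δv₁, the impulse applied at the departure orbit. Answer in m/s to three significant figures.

Δv ≈ 1150 m/s

r₁ = 6371 + 1193 = 7564.0 km = 7.5640×10⁶ m.
r₂ = 6371 + 9056 = 15427 km = 1.5427×10⁷ m.
Transfer ellipse a_t = (r₁ + r₂)/2 = 1.150×10⁷ m.
At r₁: circular v_c1 = √(μ/r₁) = 7259 m/s; transfer-perigee v_p = √[μ(2/r₁ − 1/a_t)] = 8409 m/s.
Δv₁ = v_p − v_c1 = 1150 m/s.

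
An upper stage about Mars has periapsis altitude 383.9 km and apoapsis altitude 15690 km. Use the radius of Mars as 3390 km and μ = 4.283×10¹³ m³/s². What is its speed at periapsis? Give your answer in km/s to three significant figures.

v ≈ 4.35 km/s

r_p = 3390 + 383.9 = 3773.9 km = 3.7739×10⁶ m.
r_a = 3390 + 15690 = 19080 km = 1.9080×10⁷ m.
Semi-major axis a = (r_p + r_a)/2 = 11427 km = 1.143×10⁷ m.
Vis-viva: v² = μ(2/r − 1/a) = 4.283×10¹³ × (5.300×10⁻⁷ − 8.751×10⁻⁸) = 1.895×10⁷ m²/s².
v = 4353 m/s = 4.353 km/s.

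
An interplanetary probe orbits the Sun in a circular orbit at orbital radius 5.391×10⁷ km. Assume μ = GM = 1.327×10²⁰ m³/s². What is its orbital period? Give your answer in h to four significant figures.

T ≈ 1896 h

r = 5.391×10⁷ km = 5.391×10¹⁰ m.
Kepler's third law: T = 2π√(r³/μ) = 2π√((5.391×10¹⁰)³ / 1.327×10²⁰).
r³/μ = 1.181×10¹² s², so T = 2π × 1.087×10⁶ = 6.827×10⁶ s.
Converting: 6.827×10⁶ s ÷ 3600 = 1896 h.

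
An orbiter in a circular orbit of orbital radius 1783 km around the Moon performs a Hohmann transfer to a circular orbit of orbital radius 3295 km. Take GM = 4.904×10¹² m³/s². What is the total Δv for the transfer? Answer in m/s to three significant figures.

Δv_total ≈ 428 m/s

r₁ = 1783 km = 1.783×10⁶ m.
r₂ = 3295 km = 3.295×10⁶ m.
Transfer ellipse a_t = (r₁ + r₂)/2 = 2.539×10⁶ m.
At r₁: circular v_c1 = √(μ/r₁) = 1658 m/s; transfer-perilune v_p = √[μ(2/r₁ − 1/a_t)] = 1889 m/s.
Δv₁ = v_p − v_c1 = 230.8 m/s.
At r₂: circular v_c2 = √(μ/r₂) = 1220 m/s; transfer-apolune v_a = √[μ(2/r₂ − 1/a_t)] = 1022 m/s.
Δv₂ = v_c2 − v_a = 197.6 m/s.
Total Δv = Δv₁ + Δv₂ = 428.5 m/s.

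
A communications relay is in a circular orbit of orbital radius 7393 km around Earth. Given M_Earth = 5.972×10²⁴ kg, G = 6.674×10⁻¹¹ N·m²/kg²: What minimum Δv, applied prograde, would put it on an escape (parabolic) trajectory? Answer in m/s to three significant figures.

μ = GM = 6.674×10⁻¹¹ × 5.972×10²⁴ = 3.986×10¹⁴ m³/s².
r = 7393 km = 7.393×10⁶ m.
Circular speed v_c = √(μ/r) = 7342 m/s.
Escape speed v_esc = √(2μ/r) = √2 × v_c = 10380 m/s.
Δv = v_esc − v_c = 3041 m/s.

Δv ≈ 3040 m/s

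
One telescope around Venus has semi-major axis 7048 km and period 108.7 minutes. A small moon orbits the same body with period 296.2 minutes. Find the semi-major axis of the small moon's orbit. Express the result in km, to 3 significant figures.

a₂ ≈ 13800 km

Kepler's third law: a³ ∝ T², so a₂ = a₁ (T₂/T₁)^(2/3).
T₂/T₁ = 2.725, (T₂/T₁)^(2/3) = 1.951.
a₂ = 7048 × 1.951 = 13750 km.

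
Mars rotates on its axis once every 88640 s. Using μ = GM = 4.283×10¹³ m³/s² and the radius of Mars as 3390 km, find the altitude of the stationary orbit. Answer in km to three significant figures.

h_sync ≈ 17000 km

A synchronous orbit has period T, so by Kepler's third law a = (μT²/4π²)^(1/3).
μT²/4π² = 4.283×10¹³ × (8.864×10⁴)² / 39.48 = 8.524×10²¹ m³.
a = 2.043×10⁷ m = 20428 km.
Altitude h = a − R = 20428 − 3390 = 17038 km.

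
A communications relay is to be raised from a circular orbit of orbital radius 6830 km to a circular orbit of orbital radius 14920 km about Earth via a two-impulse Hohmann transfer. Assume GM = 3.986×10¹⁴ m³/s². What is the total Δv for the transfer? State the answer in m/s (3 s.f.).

r₁ = 6830 km = 6.830×10⁶ m.
r₂ = 14920 km = 1.492×10⁷ m.
Transfer ellipse a_t = (r₁ + r₂)/2 = 1.088×10⁷ m.
At r₁: circular v_c1 = √(μ/r₁) = 7639 m/s; transfer-perigee v_p = √[μ(2/r₁ − 1/a_t)] = 8948 m/s.
Δv₁ = v_p − v_c1 = 1309 m/s.
At r₂: circular v_c2 = √(μ/r₂) = 5169 m/s; transfer-apogee v_a = √[μ(2/r₂ − 1/a_t)] = 4096 m/s.
Δv₂ = v_c2 − v_a = 1073 m/s.
Total Δv = Δv₁ + Δv₂ = 2381 m/s.

Δv_total ≈ 2380 m/s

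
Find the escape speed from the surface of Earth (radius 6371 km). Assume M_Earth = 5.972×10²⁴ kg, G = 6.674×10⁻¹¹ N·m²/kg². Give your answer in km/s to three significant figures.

μ = GM = 6.674×10⁻¹¹ × 5.972×10²⁴ = 3.986×10¹⁴ m³/s².
r = R = 6.371×10⁶ m.
Escape speed v_esc = √(2μ/r) = √(2 × 3.986×10¹⁴ / 6.371×10⁶) = √(1.251×10⁸) = 11190 m/s.
= 11.19 km/s.

v_esc ≈ 11.2 km/s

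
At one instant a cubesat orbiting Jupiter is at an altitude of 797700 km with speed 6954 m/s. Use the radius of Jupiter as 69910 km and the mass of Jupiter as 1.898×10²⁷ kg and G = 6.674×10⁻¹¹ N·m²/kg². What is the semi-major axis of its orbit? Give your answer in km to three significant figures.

μ = GM = 6.674×10⁻¹¹ × 1.898×10²⁷ = 1.267×10¹⁷ m³/s².
r = 69910 + 797700 = 8.6761×10⁵ km = 8.676×10⁸ m.
Specific orbital energy ε = v²/2 − μ/r = (6954)²/2 − 1.267×10¹⁷/8.676×10⁸ = -1.218×10⁸ J/kg.
Since ε = −μ/(2a), a = −μ/(2ε) = 5.199×10⁸ m = 5.1991×10⁵ km.

a ≈ 5.20×10⁵ km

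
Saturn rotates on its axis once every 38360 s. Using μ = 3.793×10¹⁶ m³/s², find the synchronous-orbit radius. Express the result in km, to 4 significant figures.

A synchronous orbit has period T, so by Kepler's third law a = (μT²/4π²)^(1/3).
μT²/4π² = 3.793×10¹⁶ × (3.836×10⁴)² / 39.48 = 1.414×10²⁴ m³.
a = 1.122×10⁸ m = 1.1223×10⁵ km.

r_sync ≈ 1.122×10⁵ km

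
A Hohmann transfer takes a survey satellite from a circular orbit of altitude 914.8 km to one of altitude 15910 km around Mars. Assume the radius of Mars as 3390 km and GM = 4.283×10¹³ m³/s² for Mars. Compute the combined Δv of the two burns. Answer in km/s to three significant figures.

Δv_total ≈ 1.47 km/s

r₁ = 3390 + 914.8 = 4304.8 km = 4.3048×10⁶ m.
r₂ = 3390 + 15910 = 19300 km = 1.9300×10⁷ m.
Transfer ellipse a_t = (r₁ + r₂)/2 = 1.180×10⁷ m.
At r₁: circular v_c1 = √(μ/r₁) = 3154 m/s; transfer-periapsis v_p = √[μ(2/r₁ − 1/a_t)] = 4034 m/s.
Δv₁ = v_p − v_c1 = 879.3 m/s.
At r₂: circular v_c2 = √(μ/r₂) = 1490 m/s; transfer-apoapsis v_a = √[μ(2/r₂ − 1/a_t)] = 899.7 m/s.
Δv₂ = v_c2 − v_a = 590.0 m/s.
Total Δv = Δv₁ + Δv₂ = 1469 m/s = 1.469 km/s.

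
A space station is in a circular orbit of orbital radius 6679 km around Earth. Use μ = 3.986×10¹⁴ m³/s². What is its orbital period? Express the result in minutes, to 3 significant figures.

T ≈ 90.5 minutes

r = 6679 km = 6.679×10⁶ m.
Kepler's third law: T = 2π√(r³/μ) = 2π√((6.679×10⁶)³ / 3.986×10¹⁴).
r³/μ = 7.475×10⁵ s², so T = 2π × 8.646×10² = 5.432×10³ s.
Converting: 5.432×10³ s ÷ 60.00 = 90.54 minutes.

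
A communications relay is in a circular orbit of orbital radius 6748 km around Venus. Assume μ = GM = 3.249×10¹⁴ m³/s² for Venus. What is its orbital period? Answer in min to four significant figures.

T ≈ 101.8 min

r = 6748 km = 6.748×10⁶ m.
Kepler's third law: T = 2π√(r³/μ) = 2π√((6.748×10⁶)³ / 3.249×10¹⁴).
r³/μ = 9.457×10⁵ s², so T = 2π × 9.725×10² = 6.110×10³ s.
Converting: 6.110×10³ s ÷ 60.00 = 101.8 min.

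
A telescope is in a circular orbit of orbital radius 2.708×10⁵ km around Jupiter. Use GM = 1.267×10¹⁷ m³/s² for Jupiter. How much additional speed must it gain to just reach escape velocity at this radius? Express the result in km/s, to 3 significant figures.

r = 2.708×10⁵ km = 2.708×10⁸ m.
Circular speed v_c = √(μ/r) = 21630 m/s.
Escape speed v_esc = √(2μ/r) = √2 × v_c = 30590 m/s.
Δv = v_esc − v_c = 8960 m/s = 8.960 km/s.

Δv ≈ 8.96 km/s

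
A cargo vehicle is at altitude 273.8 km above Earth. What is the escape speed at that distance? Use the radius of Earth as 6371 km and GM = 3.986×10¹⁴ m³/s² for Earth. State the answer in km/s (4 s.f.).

v_esc ≈ 10.95 km/s

r = 6371 + 273.8 = 6644.8 km = 6.6448×10⁶ m.
Escape speed v_esc = √(2μ/r) = √(2 × 3.986×10¹⁴ / 6.645×10⁶) = √(1.200×10⁸) = 10950 m/s.
= 10.95 km/s.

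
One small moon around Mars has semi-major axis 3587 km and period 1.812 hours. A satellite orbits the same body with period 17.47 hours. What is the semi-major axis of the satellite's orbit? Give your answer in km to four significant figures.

a₂ ≈ 16250 km

Kepler's third law: a³ ∝ T², so a₂ = a₁ (T₂/T₁)^(2/3).
T₂/T₁ = 9.641, (T₂/T₁)^(2/3) = 4.530.
a₂ = 3587 × 4.530 = 16250 km.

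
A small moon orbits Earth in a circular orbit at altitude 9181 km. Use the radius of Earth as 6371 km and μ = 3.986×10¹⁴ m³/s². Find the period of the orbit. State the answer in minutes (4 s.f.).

T ≈ 321.7 minutes

r = 6371 + 9181 = 15552 km = 1.5552×10⁷ m.
Kepler's third law: T = 2π√(r³/μ) = 2π√((1.555×10⁷)³ / 3.986×10¹⁴).
r³/μ = 9.437×10⁶ s², so T = 2π × 3.072×10³ = 1.930×10⁴ s.
Converting: 1.930×10⁴ s ÷ 60.00 = 321.7 minutes.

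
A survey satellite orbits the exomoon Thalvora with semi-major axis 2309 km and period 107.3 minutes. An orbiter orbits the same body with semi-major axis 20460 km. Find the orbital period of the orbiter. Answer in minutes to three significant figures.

T₂ ≈ 2830 minutes

Kepler's third law: T² ∝ a³, so T₂ = T₁ (a₂/a₁)^(3/2).
a₂/a₁ = 8.861, (a₂/a₁)^(3/2) = 26.38.
T₂ = 107.3 × 26.38 = 2830 minutes.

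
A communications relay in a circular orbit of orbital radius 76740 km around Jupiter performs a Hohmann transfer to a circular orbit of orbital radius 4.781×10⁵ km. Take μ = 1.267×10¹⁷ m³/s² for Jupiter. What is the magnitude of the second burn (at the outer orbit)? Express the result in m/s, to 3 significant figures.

Δv ≈ 7720 m/s

r₁ = 76740 km = 7.674×10⁷ m.
r₂ = 4.781×10⁵ km = 4.781×10⁸ m.
Transfer ellipse a_t = (r₁ + r₂)/2 = 2.774×10⁸ m.
At r₁: circular v_c1 = √(μ/r₁) = 40630 m/s; transfer-perijove v_p = √[μ(2/r₁ − 1/a_t)] = 53340 m/s.
At r₂: circular v_c2 = √(μ/r₂) = 16280 m/s; transfer-apojove v_a = √[μ(2/r₂ − 1/a_t)] = 8562 m/s.
Δv₂ = v_c2 − v_a = 7717 m/s.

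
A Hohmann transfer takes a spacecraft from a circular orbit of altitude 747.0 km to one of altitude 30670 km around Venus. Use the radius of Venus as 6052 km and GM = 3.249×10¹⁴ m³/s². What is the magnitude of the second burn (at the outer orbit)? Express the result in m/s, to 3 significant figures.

Δv ≈ 1310 m/s

r₁ = 6052 + 747.0 = 6799.0 km = 6.7990×10⁶ m.
r₂ = 6052 + 30670 = 36722 km = 3.6722×10⁷ m.
Transfer ellipse a_t = (r₁ + r₂)/2 = 2.176×10⁷ m.
At r₁: circular v_c1 = √(μ/r₁) = 6913 m/s; transfer-periapsis v_p = √[μ(2/r₁ − 1/a_t)] = 8980 m/s.
At r₂: circular v_c2 = √(μ/r₂) = 2974 m/s; transfer-apoapsis v_a = √[μ(2/r₂ − 1/a_t)] = 1663 m/s.
Δv₂ = v_c2 − v_a = 1312 m/s.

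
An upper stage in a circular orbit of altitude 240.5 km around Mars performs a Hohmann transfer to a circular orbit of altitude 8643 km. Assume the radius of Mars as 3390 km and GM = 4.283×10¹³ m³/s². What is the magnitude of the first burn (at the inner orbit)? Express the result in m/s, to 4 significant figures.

Δv ≈ 822.7 m/s

r₁ = 3390 + 240.5 = 3630.5 km = 3.6305×10⁶ m.
r₂ = 3390 + 8643 = 12033 km = 1.2033×10⁷ m.
Transfer ellipse a_t = (r₁ + r₂)/2 = 7.832×10⁶ m.
At r₁: circular v_c1 = √(μ/r₁) = 3435 m/s; transfer-periapsis v_p = √[μ(2/r₁ − 1/a_t)] = 4257 m/s.
Δv₁ = v_p − v_c1 = 822.7 m/s.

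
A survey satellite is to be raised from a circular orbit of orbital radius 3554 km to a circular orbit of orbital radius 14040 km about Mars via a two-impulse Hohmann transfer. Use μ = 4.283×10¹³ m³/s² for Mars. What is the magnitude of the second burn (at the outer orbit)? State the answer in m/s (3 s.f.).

r₁ = 3554 km = 3.554×10⁶ m.
r₂ = 14040 km = 1.404×10⁷ m.
Transfer ellipse a_t = (r₁ + r₂)/2 = 8.797×10⁶ m.
At r₁: circular v_c1 = √(μ/r₁) = 3471 m/s; transfer-periapsis v_p = √[μ(2/r₁ − 1/a_t)] = 4386 m/s.
At r₂: circular v_c2 = √(μ/r₂) = 1747 m/s; transfer-apoapsis v_a = √[μ(2/r₂ − 1/a_t)] = 1110 m/s.
Δv₂ = v_c2 − v_a = 636.4 m/s.

Δv ≈ 636 m/s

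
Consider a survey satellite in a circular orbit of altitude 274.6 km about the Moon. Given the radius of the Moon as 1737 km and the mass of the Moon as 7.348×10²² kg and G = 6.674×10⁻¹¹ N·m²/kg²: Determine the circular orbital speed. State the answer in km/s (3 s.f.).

v ≈ 1.56 km/s

μ = GM = 6.674×10⁻¹¹ × 7.348×10²² = 4.904×10¹² m³/s².
r = 1737 + 274.6 = 2011.6 km = 2.0116×10⁶ m.
For a circular orbit v = √(μ/r) = √(4.904×10¹² / 2.012×10⁶) = √(2.438×10⁶) = 1561 m/s.
That is 1.561 km/s.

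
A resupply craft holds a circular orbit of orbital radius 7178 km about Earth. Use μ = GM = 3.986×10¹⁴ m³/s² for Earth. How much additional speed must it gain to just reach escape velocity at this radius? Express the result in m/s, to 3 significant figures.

r = 7178 km = 7.178×10⁶ m.
Circular speed v_c = √(μ/r) = 7452 m/s.
Escape speed v_esc = √(2μ/r) = √2 × v_c = 10540 m/s.
Δv = v_esc − v_c = 3087 m/s.

Δv ≈ 3090 m/s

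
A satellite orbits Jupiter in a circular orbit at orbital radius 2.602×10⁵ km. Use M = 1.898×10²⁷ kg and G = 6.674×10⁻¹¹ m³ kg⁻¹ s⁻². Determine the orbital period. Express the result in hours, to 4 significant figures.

T ≈ 20.58 hours

μ = GM = 6.674×10⁻¹¹ × 1.898×10²⁷ = 1.267×10¹⁷ m³/s².
r = 2.602×10⁵ km = 2.602×10⁸ m.
Kepler's third law: T = 2π√(r³/μ) = 2π√((2.602×10⁸)³ / 1.267×10¹⁷).
r³/μ = 1.391×10⁸ s², so T = 2π × 1.179×10⁴ = 7.410×10⁴ s.
Converting: 7.410×10⁴ s ÷ 3600 = 20.58 hours.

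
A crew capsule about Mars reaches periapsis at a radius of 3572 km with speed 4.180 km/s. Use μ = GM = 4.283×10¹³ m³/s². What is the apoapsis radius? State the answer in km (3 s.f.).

apoapsis radius ≈ 9590 km

r_p = 3.572×10⁶ m.
Specific energy ε = v²/2 − μ/r = -3.254×10⁶ J/kg, so a = −μ/(2ε) = 6.581×10⁶ m.
The apsides satisfy r_p + r_a = 2a, so the apoapsis radius is 2a − r_p = 9.589×10⁶ m = 9589.1 km.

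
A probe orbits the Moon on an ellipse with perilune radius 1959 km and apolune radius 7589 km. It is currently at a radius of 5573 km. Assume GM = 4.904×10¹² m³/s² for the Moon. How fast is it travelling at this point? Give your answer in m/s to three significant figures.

v ≈ 856 m/s

Semi-major axis a = (r_p + r_a)/2 = 4774.0 km = 4.774×10⁶ m.
Vis-viva: v² = μ(2/r − 1/a) = 4.904×10¹² × (3.589×10⁻⁷ − 2.095×10⁻⁷) = 7.327×10⁵ m²/s².
v = 856.0 m/s.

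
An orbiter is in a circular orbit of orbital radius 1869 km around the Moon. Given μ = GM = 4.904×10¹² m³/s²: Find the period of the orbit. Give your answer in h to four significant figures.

r = 1869 km = 1.869×10⁶ m.
Kepler's third law: T = 2π√(r³/μ) = 2π√((1.869×10⁶)³ / 4.904×10¹²).
r³/μ = 1.331×10⁶ s², so T = 2π × 1.154×10³ = 7.250×10³ s.
Converting: 7.250×10³ s ÷ 3600 = 2.014 h.

T ≈ 2.014 h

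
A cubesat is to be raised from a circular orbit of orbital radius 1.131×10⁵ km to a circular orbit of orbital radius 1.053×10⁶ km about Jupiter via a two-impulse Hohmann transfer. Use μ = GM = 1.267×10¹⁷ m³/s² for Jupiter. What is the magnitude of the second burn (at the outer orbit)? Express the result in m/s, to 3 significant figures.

r₁ = 1.131×10⁵ km = 1.131×10⁸ m.
r₂ = 1.053×10⁶ km = 1.053×10⁹ m.
Transfer ellipse a_t = (r₁ + r₂)/2 = 5.830×10⁸ m.
At r₁: circular v_c1 = √(μ/r₁) = 33470 m/s; transfer-perijove v_p = √[μ(2/r₁ − 1/a_t)] = 44980 m/s.
At r₂: circular v_c2 = √(μ/r₂) = 10970 m/s; transfer-apojove v_a = √[μ(2/r₂ − 1/a_t)] = 4831 m/s.
Δv₂ = v_c2 − v_a = 6138 m/s.

Δv ≈ 6140 m/s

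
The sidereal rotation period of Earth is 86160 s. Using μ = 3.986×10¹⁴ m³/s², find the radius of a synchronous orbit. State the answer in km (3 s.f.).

A synchronous orbit has period T, so by Kepler's third law a = (μT²/4π²)^(1/3).
μT²/4π² = 3.986×10¹⁴ × (8.616×10⁴)² / 39.48 = 7.495×10²² m³.
a = 4.216×10⁷ m = 42163 km.

r_sync ≈ 42200 km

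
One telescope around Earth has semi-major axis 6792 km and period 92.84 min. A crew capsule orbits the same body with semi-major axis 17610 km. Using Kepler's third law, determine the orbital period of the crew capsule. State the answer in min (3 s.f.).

Kepler's third law: T² ∝ a³, so T₂ = T₁ (a₂/a₁)^(3/2).
a₂/a₁ = 2.593, (a₂/a₁)^(3/2) = 4.175.
T₂ = 92.84 × 4.175 = 387.6 min.

T₂ ≈ 388 min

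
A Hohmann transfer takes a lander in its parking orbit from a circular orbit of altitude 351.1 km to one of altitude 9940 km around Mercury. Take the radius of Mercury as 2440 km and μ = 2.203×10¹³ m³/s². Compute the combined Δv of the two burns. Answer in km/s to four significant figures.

Δv_total ≈ 1.304 km/s

r₁ = 2440 + 351.1 = 2791.1 km = 2.7911×10⁶ m.
r₂ = 2440 + 9940 = 12380 km = 1.2380×10⁷ m.
Transfer ellipse a_t = (r₁ + r₂)/2 = 7.586×10⁶ m.
At r₁: circular v_c1 = √(μ/r₁) = 2809 m/s; transfer-periherm v_p = √[μ(2/r₁ − 1/a_t)] = 3589 m/s.
Δv₁ = v_p − v_c1 = 779.7 m/s.
At r₂: circular v_c2 = √(μ/r₂) = 1334 m/s; transfer-apoherm v_a = √[μ(2/r₂ − 1/a_t)] = 809.2 m/s.
Δv₂ = v_c2 − v_a = 524.8 m/s.
Total Δv = Δv₁ + Δv₂ = 1304 m/s = 1.304 km/s.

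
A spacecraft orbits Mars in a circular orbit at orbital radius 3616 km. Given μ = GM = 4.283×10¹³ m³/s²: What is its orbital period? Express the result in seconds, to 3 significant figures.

r = 3616 km = 3.616×10⁶ m.
Kepler's third law: T = 2π√(r³/μ) = 2π√((3.616×10⁶)³ / 4.283×10¹³).
r³/μ = 1.104×10⁶ s², so T = 2π × 1.051×10³ = 6.602×10³ s.

T ≈ 6600 seconds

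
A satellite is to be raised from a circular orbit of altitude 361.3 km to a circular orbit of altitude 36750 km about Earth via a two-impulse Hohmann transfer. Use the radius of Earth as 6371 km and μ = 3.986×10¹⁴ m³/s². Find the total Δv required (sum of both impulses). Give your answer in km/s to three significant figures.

r₁ = 6371 + 361.3 = 6732.3 km = 6.7323×10⁶ m.
r₂ = 6371 + 36750 = 43121 km = 4.3121×10⁷ m.
Transfer ellipse a_t = (r₁ + r₂)/2 = 2.493×10⁷ m.
At r₁: circular v_c1 = √(μ/r₁) = 7695 m/s; transfer-perigee v_p = √[μ(2/r₁ − 1/a_t)] = 10120 m/s.
Δv₁ = v_p − v_c1 = 2426 m/s.
At r₂: circular v_c2 = √(μ/r₂) = 3040 m/s; transfer-apogee v_a = √[μ(2/r₂ − 1/a_t)] = 1580 m/s.
Δv₂ = v_c2 − v_a = 1460 m/s.
Total Δv = Δv₁ + Δv₂ = 3886 m/s = 3.886 km/s.

Δv_total ≈ 3.89 km/s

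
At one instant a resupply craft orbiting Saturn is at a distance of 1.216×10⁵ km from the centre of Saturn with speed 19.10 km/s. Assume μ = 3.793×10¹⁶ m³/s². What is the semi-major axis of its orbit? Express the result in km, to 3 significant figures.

r = 1.216×10⁸ m.
Specific orbital energy ε = v²/2 − μ/r = (19100)²/2 − 3.793×10¹⁶/1.216×10⁸ = -1.295×10⁸ J/kg.
Since ε = −μ/(2a), a = −μ/(2ε) = 1.464×10⁸ m = 1.4643×10⁵ km.

a ≈ 1.46×10⁵ km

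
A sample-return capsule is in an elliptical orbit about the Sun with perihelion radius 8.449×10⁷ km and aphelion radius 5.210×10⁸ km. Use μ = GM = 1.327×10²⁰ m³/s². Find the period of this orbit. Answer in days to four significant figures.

T ≈ 1052 days

Semi-major axis a = (r_p + r_a)/2 = (8.4490×10⁷ + 5.2100×10⁸)/2 = 3.0274×10⁸ km = 3.027×10¹¹ m.
By Kepler's third law T = 2π√(a³/μ) = 2π × 1.446×10⁷ = 9.086×10⁷ s.
= 1052 days.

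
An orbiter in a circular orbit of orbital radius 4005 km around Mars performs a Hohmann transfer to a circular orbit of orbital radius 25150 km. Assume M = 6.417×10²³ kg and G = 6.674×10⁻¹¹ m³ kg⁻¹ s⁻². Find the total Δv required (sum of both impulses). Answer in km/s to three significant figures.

μ = GM = 6.674×10⁻¹¹ × 6.417×10²³ = 4.283×10¹³ m³/s².
r₁ = 4005 km = 4.005×10⁶ m.
r₂ = 25150 km = 2.515×10⁷ m.
Transfer ellipse a_t = (r₁ + r₂)/2 = 1.458×10⁷ m.
At r₁: circular v_c1 = √(μ/r₁) = 3270 m/s; transfer-periapsis v_p = √[μ(2/r₁ − 1/a_t)] = 4295 m/s.
Δv₁ = v_p − v_c1 = 1025 m/s.
At r₂: circular v_c2 = √(μ/r₂) = 1305 m/s; transfer-apoapsis v_a = √[μ(2/r₂ − 1/a_t)] = 684.0 m/s.
Δv₂ = v_c2 − v_a = 620.9 m/s.
Total Δv = Δv₁ + Δv₂ = 1646 m/s = 1.646 km/s.

Δv_total ≈ 1.65 km/s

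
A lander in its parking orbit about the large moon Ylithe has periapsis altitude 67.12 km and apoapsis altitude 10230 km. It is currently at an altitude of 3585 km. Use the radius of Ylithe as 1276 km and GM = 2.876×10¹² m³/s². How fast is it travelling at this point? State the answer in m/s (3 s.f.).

r_p = 1276 + 67.12 = 1343.1 km = 1.3431×10⁶ m.
r_a = 1276 + 10230 = 11506 km = 1.1506×10⁷ m.
r = 1276 + 3585 = 4861.0 km = 4.861×10⁶ m.
Semi-major axis a = (r_p + r_a)/2 = 6424.6 km = 6.425×10⁶ m.
Vis-viva: v² = μ(2/r − 1/a) = 2.876×10¹² × (4.114×10⁻⁷ − 1.557×10⁻⁷) = 7.356×10⁵ m²/s².
v = 857.7 m/s.

v ≈ 858 m/s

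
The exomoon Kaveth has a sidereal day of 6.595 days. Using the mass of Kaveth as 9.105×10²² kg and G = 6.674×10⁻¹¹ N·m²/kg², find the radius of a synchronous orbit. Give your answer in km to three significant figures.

r_sync ≈ 36800 km

μ = GM = 6.674×10⁻¹¹ × 9.105×10²² = 6.077×10¹² m³/s².
T = 6.595 days = 5.698×10⁵ s.
A synchronous orbit has period T, so by Kepler's third law a = (μT²/4π²)^(1/3).
μT²/4π² = 6.077×10¹² × (5.698×10⁵)² / 39.48 = 4.998×10²² m³.
a = 3.683×10⁷ m = 36834 km.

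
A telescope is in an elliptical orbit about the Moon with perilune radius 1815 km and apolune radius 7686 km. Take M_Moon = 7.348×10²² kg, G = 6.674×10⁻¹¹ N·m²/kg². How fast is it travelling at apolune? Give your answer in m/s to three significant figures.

μ = GM = 6.674×10⁻¹¹ × 7.348×10²² = 4.904×10¹² m³/s².
Semi-major axis a = (r_p + r_a)/2 = 4750.5 km = 4.750×10⁶ m.
Vis-viva: v² = μ(2/r − 1/a) = 4.904×10¹² × (2.602×10⁻⁷ − 2.105×10⁻⁷) = 2.438×10⁵ m²/s².
v = 493.7 m/s.

v ≈ 494 m/s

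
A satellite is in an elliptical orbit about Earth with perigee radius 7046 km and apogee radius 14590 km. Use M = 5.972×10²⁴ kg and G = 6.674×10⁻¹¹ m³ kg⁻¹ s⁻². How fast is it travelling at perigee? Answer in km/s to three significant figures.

μ = GM = 6.674×10⁻¹¹ × 5.972×10²⁴ = 3.986×10¹⁴ m³/s².
Semi-major axis a = (r_p + r_a)/2 = 10818 km = 1.082×10⁷ m.
Vis-viva: v² = μ(2/r − 1/a) = 3.986×10¹⁴ × (2.838×10⁻⁷ − 9.244×10⁻⁸) = 7.629×10⁷ m²/s².
v = 8734 m/s = 8.734 km/s.

v ≈ 8.73 km/s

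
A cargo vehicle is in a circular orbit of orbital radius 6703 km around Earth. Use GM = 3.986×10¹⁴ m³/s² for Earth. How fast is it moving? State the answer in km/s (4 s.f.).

v ≈ 7.711 km/s

r = 6703 km = 6.703×10⁶ m.
For a circular orbit v = √(μ/r) = √(3.986×10¹⁴ / 6.703×10⁶) = √(5.947×10⁷) = 7711 m/s.
That is 7.711 km/s.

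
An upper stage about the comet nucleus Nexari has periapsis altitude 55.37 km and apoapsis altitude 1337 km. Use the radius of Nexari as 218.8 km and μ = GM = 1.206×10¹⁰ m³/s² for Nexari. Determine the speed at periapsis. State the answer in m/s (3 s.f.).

v ≈ 273 m/s

r_p = 218.8 + 55.37 = 274.17 km = 2.7417×10⁵ m.
r_a = 218.8 + 1337 = 1555.8 km = 1.5558×10⁶ m.
Semi-major axis a = (r_p + r_a)/2 = 914.99 km = 9.150×10⁵ m.
Vis-viva: v² = μ(2/r − 1/a) = 1.206×10¹⁰ × (7.295×10⁻⁶ − 1.093×10⁻⁶) = 7.479×10⁴ m²/s².
v = 273.5 m/s.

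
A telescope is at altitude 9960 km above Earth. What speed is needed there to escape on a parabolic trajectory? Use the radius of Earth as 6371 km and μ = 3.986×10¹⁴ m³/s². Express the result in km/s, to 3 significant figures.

v_esc ≈ 6.99 km/s

r = 6371 + 9960 = 16331 km = 1.6331×10⁷ m.
Escape speed v_esc = √(2μ/r) = √(2 × 3.986×10¹⁴ / 1.633×10⁷) = √(4.882×10⁷) = 6987 m/s.
= 6.987 km/s.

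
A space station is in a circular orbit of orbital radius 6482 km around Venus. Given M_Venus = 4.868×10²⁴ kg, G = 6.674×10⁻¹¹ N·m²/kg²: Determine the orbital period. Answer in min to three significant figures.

μ = GM = 6.674×10⁻¹¹ × 4.868×10²⁴ = 3.249×10¹⁴ m³/s².
r = 6482 km = 6.482×10⁶ m.
Kepler's third law: T = 2π√(r³/μ) = 2π√((6.482×10⁶)³ / 3.249×10¹⁴).
r³/μ = 8.383×10⁵ s², so T = 2π × 9.156×10² = 5.753×10³ s.
Converting: 5.753×10³ s ÷ 60.00 = 95.88 min.

T ≈ 95.9 min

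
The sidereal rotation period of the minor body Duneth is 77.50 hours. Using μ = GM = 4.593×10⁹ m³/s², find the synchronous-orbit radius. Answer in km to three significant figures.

T = 77.50 hours = 2.790×10⁵ s.
A synchronous orbit has period T, so by Kepler's third law a = (μT²/4π²)^(1/3).
μT²/4π² = 4.593×10⁹ × (2.790×10⁵)² / 39.48 = 9.056×10¹⁸ m³.
a = 2.084×10⁶ m = 2084.4 km.

r_sync ≈ 2080 km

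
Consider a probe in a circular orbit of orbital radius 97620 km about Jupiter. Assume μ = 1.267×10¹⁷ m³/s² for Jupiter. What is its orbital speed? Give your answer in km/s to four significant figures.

r = 97620 km = 9.762×10⁷ m.
For a circular orbit v = √(μ/r) = √(1.267×10¹⁷ / 9.762×10⁷) = √(1.298×10⁹) = 36030 m/s.
That is 36.03 km/s.

v ≈ 36.03 km/s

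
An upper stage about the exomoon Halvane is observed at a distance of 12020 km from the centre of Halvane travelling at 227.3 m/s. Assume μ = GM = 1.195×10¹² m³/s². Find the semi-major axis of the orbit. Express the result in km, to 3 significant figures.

r = 1.202×10⁷ m.
Vis-viva rearranged: 1/a = 2/r − v²/μ = 1.664×10⁻⁷ − 4.323×10⁻⁸ = 1.232×10⁻⁷ m⁻¹.
a = 8.120×10⁶ m = 8119.9 km.

a ≈ 8120 km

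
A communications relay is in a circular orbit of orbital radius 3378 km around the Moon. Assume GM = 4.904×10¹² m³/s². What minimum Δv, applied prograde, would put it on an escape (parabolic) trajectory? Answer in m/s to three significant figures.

Δv ≈ 499 m/s

r = 3378 km = 3.378×10⁶ m.
Circular speed v_c = √(μ/r) = 1205 m/s.
Escape speed v_esc = √(2μ/r) = √2 × v_c = 1704 m/s.
Δv = v_esc − v_c = 499.1 m/s.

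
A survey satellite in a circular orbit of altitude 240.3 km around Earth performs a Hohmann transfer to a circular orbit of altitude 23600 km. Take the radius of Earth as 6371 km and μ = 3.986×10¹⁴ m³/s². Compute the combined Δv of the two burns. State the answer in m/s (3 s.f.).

Δv_total ≈ 3630 m/s

r₁ = 6371 + 240.3 = 6611.3 km = 6.6113×10⁶ m.
r₂ = 6371 + 23600 = 29971 km = 2.9971×10⁷ m.
Transfer ellipse a_t = (r₁ + r₂)/2 = 1.829×10⁷ m.
At r₁: circular v_c1 = √(μ/r₁) = 7765 m/s; transfer-perigee v_p = √[μ(2/r₁ − 1/a_t)] = 9939 m/s.
Δv₁ = v_p − v_c1 = 2175 m/s.
At r₂: circular v_c2 = √(μ/r₂) = 3647 m/s; transfer-apogee v_a = √[μ(2/r₂ − 1/a_t)] = 2193 m/s.
Δv₂ = v_c2 − v_a = 1454 m/s.
Total Δv = Δv₁ + Δv₂ = 3629 m/s.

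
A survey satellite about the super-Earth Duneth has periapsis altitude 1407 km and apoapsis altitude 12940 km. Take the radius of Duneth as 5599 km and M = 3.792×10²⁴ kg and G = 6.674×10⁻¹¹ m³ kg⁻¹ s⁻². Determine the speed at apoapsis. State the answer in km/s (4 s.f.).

μ = GM = 6.674×10⁻¹¹ × 3.792×10²⁴ = 2.531×10¹⁴ m³/s².
r_p = 5599 + 1407 = 7006.0 km = 7.0060×10⁶ m.
r_a = 5599 + 12940 = 18539 km = 1.8539×10⁷ m.
Semi-major axis a = (r_p + r_a)/2 = 12772 km = 1.277×10⁷ m.
Vis-viva: v² = μ(2/r − 1/a) = 2.531×10¹⁴ × (1.079×10⁻⁷ − 7.829×10⁻⁸) = 7.488×10⁶ m²/s².
v = 2736 m/s = 2.736 km/s.

v ≈ 2.736 km/s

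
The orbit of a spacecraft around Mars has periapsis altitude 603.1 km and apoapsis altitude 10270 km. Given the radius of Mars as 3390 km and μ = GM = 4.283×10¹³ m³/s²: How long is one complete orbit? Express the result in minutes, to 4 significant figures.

T ≈ 419.6 minutes

r_p = 3390 + 603.1 = 3993.1 km = 3.9931×10⁶ m.
r_a = 3390 + 10270 = 13660 km = 1.3660×10⁷ m.
Semi-major axis a = (r_p + r_a)/2 = (3993.1 + 13660)/2 = 8826.5 km = 8.827×10⁶ m.
By Kepler's third law T = 2π√(a³/μ) = 2π × 4.007×10³ = 2.518×10⁴ s.
= 419.6 minutes.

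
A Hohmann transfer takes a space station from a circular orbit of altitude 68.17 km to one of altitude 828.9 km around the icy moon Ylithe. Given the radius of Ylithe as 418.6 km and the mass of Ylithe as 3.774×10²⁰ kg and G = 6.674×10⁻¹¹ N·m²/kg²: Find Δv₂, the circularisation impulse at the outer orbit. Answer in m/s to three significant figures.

μ = GM = 6.674×10⁻¹¹ × 3.774×10²⁰ = 2.519×10¹⁰ m³/s².
r₁ = 418.6 + 68.17 = 486.77 km = 4.8677×10⁵ m.
r₂ = 418.6 + 828.9 = 1247.5 km = 1.2475×10⁶ m.
Transfer ellipse a_t = (r₁ + r₂)/2 = 8.671×10⁵ m.
At r₁: circular v_c1 = √(μ/r₁) = 227.5 m/s; transfer-periapsis v_p = √[μ(2/r₁ − 1/a_t)] = 272.8 m/s.
At r₂: circular v_c2 = √(μ/r₂) = 142.1 m/s; transfer-apoapsis v_a = √[μ(2/r₂ − 1/a_t)] = 106.5 m/s.
Δv₂ = v_c2 − v_a = 35.63 m/s.

Δv ≈ 35.6 m/s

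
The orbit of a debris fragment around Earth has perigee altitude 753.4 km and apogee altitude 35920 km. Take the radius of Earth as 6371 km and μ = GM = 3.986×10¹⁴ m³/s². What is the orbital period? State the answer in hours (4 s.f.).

T ≈ 10.74 hours

r_p = 6371 + 753.4 = 7124.4 km = 7.1244×10⁶ m.
r_a = 6371 + 35920 = 42291 km = 4.2291×10⁷ m.
Semi-major axis a = (r_p + r_a)/2 = (7124.4 + 42291)/2 = 24708 km = 2.471×10⁷ m.
By Kepler's third law T = 2π√(a³/μ) = 2π × 6.151×10³ = 3.865×10⁴ s.
= 10.74 hours.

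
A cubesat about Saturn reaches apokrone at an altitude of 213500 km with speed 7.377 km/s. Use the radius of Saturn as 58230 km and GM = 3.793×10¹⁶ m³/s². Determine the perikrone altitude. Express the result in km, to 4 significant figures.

r_a = 58230 + 213500 = 2.7173×10⁵ km = 2.717×10⁸ m.
Specific energy ε = v²/2 − μ/r = -1.124×10⁸ J/kg, so a = −μ/(2ε) = 1.688×10⁸ m.
The apsides satisfy r_p + r_a = 2a, so the perikrone radius is 2a − r_a = 6.579×10⁷ m = 65795 km.
Perikrone altitude = 65795 − 58230 = 7564.5 km.

perikrone altitude ≈ 7565 km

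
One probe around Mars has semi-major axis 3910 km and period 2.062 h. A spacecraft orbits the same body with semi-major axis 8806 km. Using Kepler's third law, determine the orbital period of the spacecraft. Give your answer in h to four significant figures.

Kepler's third law: T² ∝ a³, so T₂ = T₁ (a₂/a₁)^(3/2).
a₂/a₁ = 2.252, (a₂/a₁)^(3/2) = 3.380.
T₂ = 2.062 × 3.380 = 6.969 h.

T₂ ≈ 6.969 h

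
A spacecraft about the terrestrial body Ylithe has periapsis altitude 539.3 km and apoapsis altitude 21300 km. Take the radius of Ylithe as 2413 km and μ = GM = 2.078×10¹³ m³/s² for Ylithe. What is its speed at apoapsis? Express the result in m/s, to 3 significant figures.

v ≈ 441 m/s

r_p = 2413 + 539.3 = 2952.3 km = 2.9523×10⁶ m.
r_a = 2413 + 21300 = 23713 km = 2.3713×10⁷ m.
Semi-major axis a = (r_p + r_a)/2 = 13333 km = 1.333×10⁷ m.
Vis-viva: v² = μ(2/r − 1/a) = 2.078×10¹³ × (8.434×10⁻⁸ − 7.500×10⁻⁸) = 1.940×10⁵ m²/s².
v = 440.5 m/s.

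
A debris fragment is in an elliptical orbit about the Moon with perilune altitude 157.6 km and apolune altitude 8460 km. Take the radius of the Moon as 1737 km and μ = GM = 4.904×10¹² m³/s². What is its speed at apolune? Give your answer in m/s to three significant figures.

r_p = 1737 + 157.6 = 1894.6 km = 1.8946×10⁶ m.
r_a = 1737 + 8460 = 10197 km = 1.0197×10⁷ m.
Semi-major axis a = (r_p + r_a)/2 = 6045.8 km = 6.046×10⁶ m.
Vis-viva: v² = μ(2/r − 1/a) = 4.904×10¹² × (1.961×10⁻⁷ − 1.654×10⁻⁷) = 1.507×10⁵ m²/s².
v = 388.2 m/s.

v ≈ 388 m/s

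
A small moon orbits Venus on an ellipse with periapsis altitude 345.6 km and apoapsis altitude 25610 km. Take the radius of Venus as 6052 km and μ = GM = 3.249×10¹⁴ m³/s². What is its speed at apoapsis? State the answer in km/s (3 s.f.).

v ≈ 1.86 km/s

r_p = 6052 + 345.6 = 6397.6 km = 6.3976×10⁶ m.
r_a = 6052 + 25610 = 31662 km = 3.1662×10⁷ m.
Semi-major axis a = (r_p + r_a)/2 = 19030 km = 1.903×10⁷ m.
Vis-viva: v² = μ(2/r − 1/a) = 3.249×10¹⁴ × (6.317×10⁻⁸ − 5.255×10⁻⁸) = 3.450×10⁶ m²/s².
v = 1857 m/s = 1.857 km/s.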